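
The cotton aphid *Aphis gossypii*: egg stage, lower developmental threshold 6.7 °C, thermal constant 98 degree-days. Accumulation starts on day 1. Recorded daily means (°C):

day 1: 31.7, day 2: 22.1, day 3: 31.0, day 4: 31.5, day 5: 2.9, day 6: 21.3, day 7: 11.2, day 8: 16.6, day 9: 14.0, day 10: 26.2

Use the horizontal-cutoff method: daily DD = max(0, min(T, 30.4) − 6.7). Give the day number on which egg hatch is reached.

Daily DD above 6.7 °C (capped at 23.7): 23.7, 15.4, 23.7, 23.7, 0.0, 14.6, 4.5, 9.9, 7.3, 19.5.
Cumulative: 23.7, 39.1, 62.8, 86.5, 86.5, 101.1, 105.6, 115.5, 122.8, 142.3.
The total first reaches 98 DD on day 6.

day 6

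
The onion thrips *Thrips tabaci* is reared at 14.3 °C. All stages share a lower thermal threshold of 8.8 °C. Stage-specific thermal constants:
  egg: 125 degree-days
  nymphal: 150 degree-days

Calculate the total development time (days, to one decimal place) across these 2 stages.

50.0 days

Daily accumulation at 14.3 °C = 14.3 − 8.8 = 5.5 DD/day.
Total K = 125 + 150 = 275 DD.
Total duration = 275 / 5.5 = 50.000 ≈ 50.0 days.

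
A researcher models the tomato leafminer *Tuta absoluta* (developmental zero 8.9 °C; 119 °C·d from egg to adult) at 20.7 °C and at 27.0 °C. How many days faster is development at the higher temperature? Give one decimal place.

3.5 days

At 20.7 °C: 119 / (20.7 − 8.9) = 119 / 11.8 = 10.085 d.
At 27.0 °C: 119 / (27.0 − 8.9) = 119 / 18.1 = 6.575 d.
Difference = |10.085 − 6.575| = 3.510 ≈ 3.5 days.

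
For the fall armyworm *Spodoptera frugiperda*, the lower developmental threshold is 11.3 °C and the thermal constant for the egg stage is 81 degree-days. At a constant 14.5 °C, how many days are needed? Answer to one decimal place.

25.3 days

Daily accumulation = 14.5 − 11.3 = 3.2 DD/day.
Duration = 81 / 3.2 = 25.313 ≈ 25.3 days.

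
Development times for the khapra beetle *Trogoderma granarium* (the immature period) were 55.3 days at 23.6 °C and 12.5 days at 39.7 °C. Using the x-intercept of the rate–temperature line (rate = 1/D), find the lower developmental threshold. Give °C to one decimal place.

18.9 °C

Under the model K = D·(T − T_b), so D₁·(T₁ − T_b) = D₂·(T₂ − T_b).
55.3·(23.6 − T_b) = 12.5·(39.7 − T_b)
T_b = (55.3·23.6 − 12.5·39.7) / (55.3 − 12.5) = 808.83 / 42.8 = 18.898 °C ≈ 18.9 °C.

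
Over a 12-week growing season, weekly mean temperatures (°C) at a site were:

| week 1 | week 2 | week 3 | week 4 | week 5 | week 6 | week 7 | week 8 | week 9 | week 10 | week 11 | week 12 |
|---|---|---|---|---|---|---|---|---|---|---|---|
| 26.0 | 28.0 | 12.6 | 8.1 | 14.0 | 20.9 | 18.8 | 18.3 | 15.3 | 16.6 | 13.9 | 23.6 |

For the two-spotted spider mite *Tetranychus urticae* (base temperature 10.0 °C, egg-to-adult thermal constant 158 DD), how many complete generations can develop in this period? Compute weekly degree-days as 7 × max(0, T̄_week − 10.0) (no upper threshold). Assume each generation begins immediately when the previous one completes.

4 generations

Weekly DD (7 × max(0, T̄ − 10.0)): 112.0, 126.0, 18.2, 0.0, 28.0, 76.3, 61.6, 58.1, 37.1, 46.2, 27.3, 95.2.
Season total = 686.0 DD.
Complete generations = ⌊686.0 / 158⌋ = 4.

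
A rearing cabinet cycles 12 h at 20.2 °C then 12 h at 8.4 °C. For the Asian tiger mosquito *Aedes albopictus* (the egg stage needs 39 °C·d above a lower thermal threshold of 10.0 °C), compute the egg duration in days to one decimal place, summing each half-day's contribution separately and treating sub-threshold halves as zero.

Day half: max(0, 20.2 − 10.0) × 0.5 = 10.2 × 0.5 = 5.10 DD.
Night half: max(0, 8.4 − 10.0) × 0.5 = 0.0 × 0.5 = 0.00 DD.
Per 24 h: 5.10 DD/day.
Duration = 39 / 5.10 = 7.647 ≈ 7.6 days.

7.6 days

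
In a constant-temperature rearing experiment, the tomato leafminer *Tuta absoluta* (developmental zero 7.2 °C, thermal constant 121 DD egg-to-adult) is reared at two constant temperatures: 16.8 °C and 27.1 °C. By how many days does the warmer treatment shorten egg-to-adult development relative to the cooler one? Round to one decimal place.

6.5 days

At 16.8 °C: 121 / (16.8 − 7.2) = 121 / 9.6 = 12.604 d.
At 27.1 °C: 121 / (27.1 − 7.2) = 121 / 19.9 = 6.080 d.
Difference = |12.604 − 6.080| = 6.524 ≈ 6.5 days.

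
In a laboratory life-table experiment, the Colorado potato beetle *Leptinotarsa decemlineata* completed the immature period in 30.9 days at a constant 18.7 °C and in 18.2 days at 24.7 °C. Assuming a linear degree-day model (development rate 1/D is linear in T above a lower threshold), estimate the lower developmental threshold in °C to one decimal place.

10.1 °C

Equal thermal constants: D₁(T₁ − T_b) = D₂(T₂ − T_b).
30.9·(18.7 − T_b) = 18.2·(24.7 − T_b)
T_b = (30.9·18.7 − 18.2·24.7) / (30.9 − 18.2) = 128.29 / 12.7 = 10.102 °C ≈ 10.1 °C.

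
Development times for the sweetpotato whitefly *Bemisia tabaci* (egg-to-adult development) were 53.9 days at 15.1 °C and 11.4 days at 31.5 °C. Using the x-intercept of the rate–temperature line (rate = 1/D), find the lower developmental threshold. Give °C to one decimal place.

Under the model K = D·(T − T_b), so D₁·(T₁ − T_b) = D₂·(T₂ − T_b).
53.9·(15.1 − T_b) = 11.4·(31.5 − T_b)
T_b = (53.9·15.1 − 11.4·31.5) / (53.9 − 11.4) = 454.79 / 42.5 = 10.701 °C ≈ 10.7 °C.

10.7 °C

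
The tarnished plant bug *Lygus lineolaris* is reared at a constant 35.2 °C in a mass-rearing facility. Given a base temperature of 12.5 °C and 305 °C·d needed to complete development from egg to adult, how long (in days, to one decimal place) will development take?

Daily accumulation = 35.2 − 12.5 = 22.7 DD/day.
Duration = 305 / 22.7 = 13.436 ≈ 13.4 days.

13.4 days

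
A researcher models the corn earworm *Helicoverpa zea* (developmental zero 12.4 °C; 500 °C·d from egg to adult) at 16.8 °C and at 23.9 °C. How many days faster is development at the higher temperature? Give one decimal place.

70.2 days

At 16.8 °C: 500 / (16.8 − 12.4) = 500 / 4.4 = 113.636 d.
At 23.9 °C: 500 / (23.9 − 12.4) = 500 / 11.5 = 43.478 d.
Difference = |113.636 − 43.478| = 70.158 ≈ 70.2 days.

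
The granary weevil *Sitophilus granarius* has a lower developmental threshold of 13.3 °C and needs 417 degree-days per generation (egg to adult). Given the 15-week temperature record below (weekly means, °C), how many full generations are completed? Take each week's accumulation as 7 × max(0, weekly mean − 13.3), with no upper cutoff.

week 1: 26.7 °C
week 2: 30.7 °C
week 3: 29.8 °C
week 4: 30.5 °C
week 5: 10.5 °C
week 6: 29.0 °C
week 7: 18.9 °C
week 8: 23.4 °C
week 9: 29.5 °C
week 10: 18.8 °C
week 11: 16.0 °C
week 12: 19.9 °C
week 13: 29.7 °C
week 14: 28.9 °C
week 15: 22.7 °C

Weekly DD (7 × max(0, T̄ − 13.3)): 93.8, 121.8, 115.5, 120.4, 0.0, 109.9, 39.2, 70.7, 113.4, 38.5, 18.9, 46.2, 114.8, 109.2, 65.8.
Season total = 1178.1 DD.
Complete generations = ⌊1178.1 / 417⌋ = 2.

2 generations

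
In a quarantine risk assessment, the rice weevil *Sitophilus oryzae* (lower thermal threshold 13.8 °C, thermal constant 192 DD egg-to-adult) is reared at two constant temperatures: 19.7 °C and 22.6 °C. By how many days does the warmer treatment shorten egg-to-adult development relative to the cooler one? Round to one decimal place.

At 19.7 °C: 192 / (19.7 − 13.8) = 192 / 5.9 = 32.542 d.
At 22.6 °C: 192 / (22.6 − 13.8) = 192 / 8.8 = 21.818 d.
Difference = |32.542 − 21.818| = 10.724 ≈ 10.7 days.

10.7 days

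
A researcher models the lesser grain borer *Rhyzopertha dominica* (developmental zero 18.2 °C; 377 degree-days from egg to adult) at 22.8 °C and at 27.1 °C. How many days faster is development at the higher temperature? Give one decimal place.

At 22.8 °C: 377 / (22.8 − 18.2) = 377 / 4.6 = 81.957 d.
At 27.1 °C: 377 / (27.1 − 18.2) = 377 / 8.9 = 42.360 d.
Difference = |81.957 − 42.360| = 39.597 ≈ 39.6 days.

39.6 days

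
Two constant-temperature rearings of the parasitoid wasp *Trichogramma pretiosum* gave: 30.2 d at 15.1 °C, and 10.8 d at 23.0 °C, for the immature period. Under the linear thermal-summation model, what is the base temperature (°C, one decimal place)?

Under the model K = D·(T − T_b), so D₁·(T₁ − T_b) = D₂·(T₂ − T_b).
30.2·(15.1 − T_b) = 10.8·(23.0 − T_b)
T_b = (30.2·15.1 − 10.8·23.0) / (30.2 − 10.8) = 207.62 / 19.4 = 10.702 °C ≈ 10.7 °C.

10.7 °C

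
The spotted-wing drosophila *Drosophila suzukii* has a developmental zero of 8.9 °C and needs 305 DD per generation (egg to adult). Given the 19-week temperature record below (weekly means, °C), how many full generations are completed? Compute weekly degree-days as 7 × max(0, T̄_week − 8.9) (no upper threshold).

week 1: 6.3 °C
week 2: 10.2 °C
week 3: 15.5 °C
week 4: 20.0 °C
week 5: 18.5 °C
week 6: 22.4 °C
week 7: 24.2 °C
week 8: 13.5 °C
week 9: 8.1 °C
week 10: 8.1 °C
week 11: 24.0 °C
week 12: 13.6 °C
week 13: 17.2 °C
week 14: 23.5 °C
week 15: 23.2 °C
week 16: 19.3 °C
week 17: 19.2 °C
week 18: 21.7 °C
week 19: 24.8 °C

3 generations

Weekly DD (7 × max(0, T̄ − 8.9)): 0.0, 9.1, 46.2, 77.7, 67.2, 94.5, 107.1, 32.2, 0.0, 0.0, 105.7, 32.9, 58.1, 102.2, 100.1, 72.8, 72.1, 89.6, 111.3.
Season total = 1178.8 DD.
Complete generations = ⌊1178.8 / 305⌋ = 3.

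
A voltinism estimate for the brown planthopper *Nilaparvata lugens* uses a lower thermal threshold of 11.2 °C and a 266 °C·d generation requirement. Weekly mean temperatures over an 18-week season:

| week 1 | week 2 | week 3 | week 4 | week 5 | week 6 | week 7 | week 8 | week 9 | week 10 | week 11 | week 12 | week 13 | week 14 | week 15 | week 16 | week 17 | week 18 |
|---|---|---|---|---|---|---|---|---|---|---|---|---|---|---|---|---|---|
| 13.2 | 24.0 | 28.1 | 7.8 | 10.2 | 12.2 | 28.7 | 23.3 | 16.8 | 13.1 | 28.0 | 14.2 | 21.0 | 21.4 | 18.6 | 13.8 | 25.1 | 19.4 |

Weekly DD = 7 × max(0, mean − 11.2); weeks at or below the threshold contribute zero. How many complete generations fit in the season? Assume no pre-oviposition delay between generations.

Weekly DD (7 × max(0, T̄ − 11.2)): 14.0, 89.6, 118.3, 0.0, 0.0, 7.0, 122.5, 84.7, 39.2, 13.3, 117.6, 21.0, 68.6, 71.4, 51.8, 18.2, 97.3, 57.4.
Season total = 991.9 DD.
Complete generations = ⌊991.9 / 266⌋ = 3.

3 generations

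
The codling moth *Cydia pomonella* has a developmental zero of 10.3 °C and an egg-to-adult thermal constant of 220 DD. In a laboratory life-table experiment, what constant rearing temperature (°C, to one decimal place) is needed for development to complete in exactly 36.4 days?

Required daily accumulation = 220 / 36.4 = 6.044 DD/day.
T = T_base + 6.044 = 10.3 + 6.044 = 16.344 ≈ 16.3 °C.

16.3 °C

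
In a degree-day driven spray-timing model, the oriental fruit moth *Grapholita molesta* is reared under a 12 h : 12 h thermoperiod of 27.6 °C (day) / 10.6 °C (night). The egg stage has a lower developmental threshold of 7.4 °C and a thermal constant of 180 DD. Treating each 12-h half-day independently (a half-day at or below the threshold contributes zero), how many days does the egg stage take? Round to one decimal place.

15.4 days

Day half: max(0, 27.6 − 7.4) × 0.5 = 20.2 × 0.5 = 10.10 DD.
Night half: max(0, 10.6 − 7.4) × 0.5 = 3.2 × 0.5 = 1.60 DD.
Per 24 h: 11.70 DD/day.
Duration = 180 / 11.70 = 15.385 ≈ 15.4 days.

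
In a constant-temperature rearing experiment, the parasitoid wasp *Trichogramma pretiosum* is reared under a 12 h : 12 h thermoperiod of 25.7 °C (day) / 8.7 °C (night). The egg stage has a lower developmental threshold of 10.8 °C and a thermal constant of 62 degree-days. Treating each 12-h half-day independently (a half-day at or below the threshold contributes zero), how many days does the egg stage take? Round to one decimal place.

Day half: max(0, 25.7 − 10.8) × 0.5 = 14.9 × 0.5 = 7.45 DD.
Night half: max(0, 8.7 − 10.8) × 0.5 = 0.0 × 0.5 = 0.00 DD.
Per 24 h: 7.45 DD/day.
Duration = 62 / 7.45 = 8.322 ≈ 8.3 days.

8.3 days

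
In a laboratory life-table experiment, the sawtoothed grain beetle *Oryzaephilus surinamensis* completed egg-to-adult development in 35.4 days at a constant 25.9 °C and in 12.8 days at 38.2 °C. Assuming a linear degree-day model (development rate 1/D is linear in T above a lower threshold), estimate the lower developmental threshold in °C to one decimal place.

18.9 °C

Linear rate model ⇒ the product D·(T − T_b) is constant across temperatures.
35.4·(25.9 − T_b) = 12.8·(38.2 − T_b)
T_b = (35.4·25.9 − 12.8·38.2) / (35.4 − 12.8) = 427.90 / 22.6 = 18.934 °C ≈ 18.9 °C.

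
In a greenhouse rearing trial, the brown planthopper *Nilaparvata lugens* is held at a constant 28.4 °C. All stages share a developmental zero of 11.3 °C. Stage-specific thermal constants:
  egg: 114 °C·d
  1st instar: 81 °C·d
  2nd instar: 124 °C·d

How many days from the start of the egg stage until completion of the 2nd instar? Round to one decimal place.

Daily accumulation at 28.4 °C = 28.4 − 11.3 = 17.1 DD/day.
Total K = 114 + 81 + 124 = 319 DD.
Total duration = 319 / 17.1 = 18.655 ≈ 18.7 days.

18.7 days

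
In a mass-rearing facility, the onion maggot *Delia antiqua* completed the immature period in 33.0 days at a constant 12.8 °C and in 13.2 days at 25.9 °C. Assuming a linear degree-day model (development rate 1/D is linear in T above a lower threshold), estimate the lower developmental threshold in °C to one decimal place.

4.1 °C

Under the model K = D·(T − T_b), so D₁·(T₁ − T_b) = D₂·(T₂ − T_b).
33.0·(12.8 − T_b) = 13.2·(25.9 − T_b)
T_b = (33.0·12.8 − 13.2·25.9) / (33.0 − 13.2) = 80.52 / 19.8 = 4.067 °C ≈ 4.1 °C.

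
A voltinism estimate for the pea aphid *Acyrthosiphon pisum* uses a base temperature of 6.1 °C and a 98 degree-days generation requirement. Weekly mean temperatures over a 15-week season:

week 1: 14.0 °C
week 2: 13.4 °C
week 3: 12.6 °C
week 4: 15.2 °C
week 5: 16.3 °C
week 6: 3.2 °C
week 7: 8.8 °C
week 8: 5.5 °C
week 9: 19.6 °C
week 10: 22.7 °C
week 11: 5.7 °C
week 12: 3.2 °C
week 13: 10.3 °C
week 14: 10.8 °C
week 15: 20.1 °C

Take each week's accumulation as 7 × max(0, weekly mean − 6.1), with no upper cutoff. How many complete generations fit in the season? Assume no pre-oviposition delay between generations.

6 generations

Weekly DD (7 × max(0, T̄ − 6.1)): 55.3, 51.1, 45.5, 63.7, 71.4, 0.0, 18.9, 0.0, 94.5, 116.2, 0.0, 0.0, 29.4, 32.9, 98.0.
Season total = 676.9 DD.
Complete generations = ⌊676.9 / 98⌋ = 6.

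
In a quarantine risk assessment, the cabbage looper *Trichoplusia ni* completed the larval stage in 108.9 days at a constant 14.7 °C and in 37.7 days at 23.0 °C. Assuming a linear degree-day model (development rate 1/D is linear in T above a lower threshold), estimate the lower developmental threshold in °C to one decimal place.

10.3 °C

Under the model K = D·(T − T_b), so D₁·(T₁ − T_b) = D₂·(T₂ − T_b).
108.9·(14.7 − T_b) = 37.7·(23.0 − T_b)
T_b = (108.9·14.7 − 37.7·23.0) / (108.9 − 37.7) = 733.73 / 71.2 = 10.305 °C ≈ 10.3 °C.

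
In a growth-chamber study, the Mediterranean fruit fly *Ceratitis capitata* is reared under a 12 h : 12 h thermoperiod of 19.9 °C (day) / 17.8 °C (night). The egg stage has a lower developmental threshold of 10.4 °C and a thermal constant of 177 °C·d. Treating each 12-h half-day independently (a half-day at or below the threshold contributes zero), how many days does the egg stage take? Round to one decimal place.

20.9 days

Day half: max(0, 19.9 − 10.4) × 0.5 = 9.5 × 0.5 = 4.75 DD.
Night half: max(0, 17.8 − 10.4) × 0.5 = 7.4 × 0.5 = 3.70 DD.
Per 24 h: 8.45 DD/day.
Duration = 177 / 8.45 = 20.947 ≈ 20.9 days.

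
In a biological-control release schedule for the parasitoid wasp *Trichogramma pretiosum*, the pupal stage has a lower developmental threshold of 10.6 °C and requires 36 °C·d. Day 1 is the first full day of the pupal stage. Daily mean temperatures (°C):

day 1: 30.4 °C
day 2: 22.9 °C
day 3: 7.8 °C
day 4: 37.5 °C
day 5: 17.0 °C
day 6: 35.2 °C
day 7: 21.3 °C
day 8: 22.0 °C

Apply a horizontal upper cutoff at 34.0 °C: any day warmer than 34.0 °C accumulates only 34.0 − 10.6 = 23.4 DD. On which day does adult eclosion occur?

Daily DD above 10.6 °C (capped at 23.4): 19.8, 12.3, 0.0, 23.4, 6.4, 23.4, 10.7, 11.4.
Cumulative: 19.8, 32.1, 32.1, 55.5, 61.9, 85.3, 96.0, 107.4.
The total first reaches 36 DD on day 4.

day 4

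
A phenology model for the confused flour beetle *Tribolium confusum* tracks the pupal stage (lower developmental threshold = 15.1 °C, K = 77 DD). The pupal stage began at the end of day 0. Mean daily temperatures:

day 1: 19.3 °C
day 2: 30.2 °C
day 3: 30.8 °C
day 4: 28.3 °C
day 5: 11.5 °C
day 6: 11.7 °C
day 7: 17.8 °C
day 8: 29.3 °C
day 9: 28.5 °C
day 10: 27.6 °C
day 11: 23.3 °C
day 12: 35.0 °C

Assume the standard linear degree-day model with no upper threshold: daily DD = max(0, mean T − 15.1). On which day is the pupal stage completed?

day 9

Daily DD above 15.1 °C: 4.2, 15.1, 15.7, 13.2, 0.0, 0.0, 2.7, 14.2, 13.4, 12.5, 8.2, 19.9.
Cumulative: 4.2, 19.3, 35.0, 48.2, 48.2, 48.2, 50.9, 65.1, 78.5, 91.0, 99.2, 119.1.
The total first reaches 77 DD on day 9.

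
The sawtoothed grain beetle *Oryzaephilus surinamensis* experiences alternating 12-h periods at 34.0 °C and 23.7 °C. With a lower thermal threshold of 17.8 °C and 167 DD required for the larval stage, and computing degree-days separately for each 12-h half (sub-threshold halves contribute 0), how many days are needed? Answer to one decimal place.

15.1 days

Day half: max(0, 34.0 − 17.8) × 0.5 = 16.2 × 0.5 = 8.10 DD.
Night half: max(0, 23.7 − 17.8) × 0.5 = 5.9 × 0.5 = 2.95 DD.
Per 24 h: 11.05 DD/day.
Duration = 167 / 11.05 = 15.113 ≈ 15.1 days.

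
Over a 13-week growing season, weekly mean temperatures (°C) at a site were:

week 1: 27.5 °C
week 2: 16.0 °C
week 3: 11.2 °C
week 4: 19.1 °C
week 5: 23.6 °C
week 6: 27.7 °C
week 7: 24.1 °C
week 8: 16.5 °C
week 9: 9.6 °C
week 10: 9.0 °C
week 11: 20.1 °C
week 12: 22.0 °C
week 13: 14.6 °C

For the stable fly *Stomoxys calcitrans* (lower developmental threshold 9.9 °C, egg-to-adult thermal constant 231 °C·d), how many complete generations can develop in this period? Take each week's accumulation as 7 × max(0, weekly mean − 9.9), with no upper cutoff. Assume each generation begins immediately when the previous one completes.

3 generations

Weekly DD (7 × max(0, T̄ − 9.9)): 123.2, 42.7, 9.1, 64.4, 95.9, 124.6, 99.4, 46.2, 0.0, 0.0, 71.4, 84.7, 32.9.
Season total = 794.5 DD.
Complete generations = ⌊794.5 / 231⌋ = 3.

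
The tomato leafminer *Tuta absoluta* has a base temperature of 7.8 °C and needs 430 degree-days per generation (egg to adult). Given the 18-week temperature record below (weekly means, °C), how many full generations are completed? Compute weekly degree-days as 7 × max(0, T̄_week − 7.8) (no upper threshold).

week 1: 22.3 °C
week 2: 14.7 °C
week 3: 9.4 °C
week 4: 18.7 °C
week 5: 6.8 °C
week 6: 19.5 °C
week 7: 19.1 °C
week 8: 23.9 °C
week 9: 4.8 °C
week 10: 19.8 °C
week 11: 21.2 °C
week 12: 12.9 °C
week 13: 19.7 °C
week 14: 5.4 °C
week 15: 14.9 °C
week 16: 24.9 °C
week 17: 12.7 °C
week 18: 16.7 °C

2 generations

Weekly DD (7 × max(0, T̄ − 7.8)): 101.5, 48.3, 11.2, 76.3, 0.0, 81.9, 79.1, 112.7, 0.0, 84.0, 93.8, 35.7, 83.3, 0.0, 49.7, 119.7, 34.3, 62.3.
Season total = 1073.8 DD.
Complete generations = ⌊1073.8 / 430⌋ = 2.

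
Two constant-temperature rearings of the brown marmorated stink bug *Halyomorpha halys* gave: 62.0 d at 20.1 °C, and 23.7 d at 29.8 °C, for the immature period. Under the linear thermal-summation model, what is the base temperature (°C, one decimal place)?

14.1 °C

Linear rate model ⇒ the product D·(T − T_b) is constant across temperatures.
62.0·(20.1 − T_b) = 23.7·(29.8 − T_b)
T_b = (62.0·20.1 − 23.7·29.8) / (62.0 − 23.7) = 539.94 / 38.3 = 14.098 °C ≈ 14.1 °C.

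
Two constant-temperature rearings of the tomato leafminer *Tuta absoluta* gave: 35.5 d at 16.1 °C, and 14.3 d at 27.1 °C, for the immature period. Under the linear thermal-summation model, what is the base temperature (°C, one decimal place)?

8.7 °C

Under the model K = D·(T − T_b), so D₁·(T₁ − T_b) = D₂·(T₂ − T_b).
35.5·(16.1 − T_b) = 14.3·(27.1 − T_b)
T_b = (35.5·16.1 − 14.3·27.1) / (35.5 − 14.3) = 184.02 / 21.2 = 8.680 °C ≈ 8.7 °C.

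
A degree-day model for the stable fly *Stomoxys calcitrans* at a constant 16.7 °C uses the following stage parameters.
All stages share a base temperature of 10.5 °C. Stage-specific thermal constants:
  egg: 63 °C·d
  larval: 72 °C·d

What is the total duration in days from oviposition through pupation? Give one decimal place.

Daily accumulation at 16.7 °C = 16.7 − 10.5 = 6.2 DD/day.
Total K = 63 + 72 = 135 DD.
Total duration = 135 / 6.2 = 21.774 ≈ 21.8 days.

21.8 days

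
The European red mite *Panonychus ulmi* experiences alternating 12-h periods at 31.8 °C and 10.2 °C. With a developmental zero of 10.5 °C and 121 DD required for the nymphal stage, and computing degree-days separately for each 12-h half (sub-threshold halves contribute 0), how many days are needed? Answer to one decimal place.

11.4 days

Day half: max(0, 31.8 − 10.5) × 0.5 = 21.3 × 0.5 = 10.65 DD.
Night half: max(0, 10.2 − 10.5) × 0.5 = 0.0 × 0.5 = 0.00 DD.
Per 24 h: 10.65 DD/day.
Duration = 121 / 10.65 = 11.362 ≈ 11.4 days.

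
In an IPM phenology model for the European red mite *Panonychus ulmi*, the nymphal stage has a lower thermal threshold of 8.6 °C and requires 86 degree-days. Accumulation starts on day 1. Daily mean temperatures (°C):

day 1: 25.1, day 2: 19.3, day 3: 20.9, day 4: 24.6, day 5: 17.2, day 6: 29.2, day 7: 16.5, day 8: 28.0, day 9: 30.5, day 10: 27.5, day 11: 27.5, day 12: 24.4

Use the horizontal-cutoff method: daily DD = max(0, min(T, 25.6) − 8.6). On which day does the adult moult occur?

day 7

Daily DD above 8.6 °C (capped at 17.0): 16.5, 10.7, 12.3, 16.0, 8.6, 17.0, 7.9, 17.0, 17.0, 17.0, 17.0, 15.8.
Cumulative: 16.5, 27.2, 39.5, 55.5, 64.1, 81.1, 89.0, 106.0, 123.0, 140.0, 157.0, 172.8.
The total first reaches 86 DD on day 7.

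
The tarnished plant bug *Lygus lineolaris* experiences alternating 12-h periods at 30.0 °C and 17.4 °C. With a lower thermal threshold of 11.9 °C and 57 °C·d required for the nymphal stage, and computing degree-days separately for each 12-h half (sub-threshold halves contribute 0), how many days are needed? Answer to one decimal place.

Day half: max(0, 30.0 − 11.9) × 0.5 = 18.1 × 0.5 = 9.05 DD.
Night half: max(0, 17.4 − 11.9) × 0.5 = 5.5 × 0.5 = 2.75 DD.
Per 24 h: 11.80 DD/day.
Duration = 57 / 11.80 = 4.831 ≈ 4.8 days.

4.8 days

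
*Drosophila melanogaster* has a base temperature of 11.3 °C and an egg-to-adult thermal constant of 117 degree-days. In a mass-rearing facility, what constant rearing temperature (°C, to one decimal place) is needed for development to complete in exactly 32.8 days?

14.9 °C

Required daily accumulation = 117 / 32.8 = 3.567 DD/day.
T = T_base + 3.567 = 11.3 + 3.567 = 14.867 ≈ 14.9 °C.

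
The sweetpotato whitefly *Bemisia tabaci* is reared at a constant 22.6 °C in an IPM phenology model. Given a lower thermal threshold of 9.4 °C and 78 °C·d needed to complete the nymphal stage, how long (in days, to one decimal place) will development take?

5.9 days

Daily accumulation = 22.6 − 9.4 = 13.2 DD/day.
Duration = 78 / 13.2 = 5.909 ≈ 5.9 days.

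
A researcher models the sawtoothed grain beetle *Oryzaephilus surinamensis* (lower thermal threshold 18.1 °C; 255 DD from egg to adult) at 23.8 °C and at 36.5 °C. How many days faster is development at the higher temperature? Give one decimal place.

30.9 days

At 23.8 °C: 255 / (23.8 − 18.1) = 255 / 5.7 = 44.737 d.
At 36.5 °C: 255 / (36.5 − 18.1) = 255 / 18.4 = 13.859 d.
Difference = |44.737 − 13.859| = 30.878 ≈ 30.9 days.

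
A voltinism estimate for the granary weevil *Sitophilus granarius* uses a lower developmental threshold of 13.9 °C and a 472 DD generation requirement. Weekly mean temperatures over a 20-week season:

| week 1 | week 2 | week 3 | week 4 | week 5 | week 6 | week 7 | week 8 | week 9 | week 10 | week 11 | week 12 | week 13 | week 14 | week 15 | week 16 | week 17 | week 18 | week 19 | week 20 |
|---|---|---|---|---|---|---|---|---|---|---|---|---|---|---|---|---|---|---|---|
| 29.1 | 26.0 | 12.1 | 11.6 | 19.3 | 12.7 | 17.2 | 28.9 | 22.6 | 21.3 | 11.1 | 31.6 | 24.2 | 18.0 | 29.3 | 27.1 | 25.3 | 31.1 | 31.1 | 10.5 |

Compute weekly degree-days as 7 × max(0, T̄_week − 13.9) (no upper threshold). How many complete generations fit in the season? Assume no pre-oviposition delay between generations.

Weekly DD (7 × max(0, T̄ − 13.9)): 106.4, 84.7, 0.0, 0.0, 37.8, 0.0, 23.1, 105.0, 60.9, 51.8, 0.0, 123.9, 72.1, 28.7, 107.8, 92.4, 79.8, 120.4, 120.4, 0.0.
Season total = 1215.2 DD.
Complete generations = ⌊1215.2 / 472⌋ = 2.

2 generations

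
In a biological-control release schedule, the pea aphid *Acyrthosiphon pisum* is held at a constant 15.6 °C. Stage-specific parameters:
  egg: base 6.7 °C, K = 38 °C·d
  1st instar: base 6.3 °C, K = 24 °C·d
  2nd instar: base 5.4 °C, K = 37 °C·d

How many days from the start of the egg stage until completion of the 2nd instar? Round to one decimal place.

egg: 38 / (15.6 − 6.7) = 38 / 8.9 = 4.270 d.
1st instar: 24 / (15.6 − 6.3) = 24 / 9.3 = 2.581 d.
2nd instar: 37 / (15.6 − 5.4) = 37 / 10.2 = 3.627 d.
Sum = 10.478 ≈ 10.5 days.

10.5 days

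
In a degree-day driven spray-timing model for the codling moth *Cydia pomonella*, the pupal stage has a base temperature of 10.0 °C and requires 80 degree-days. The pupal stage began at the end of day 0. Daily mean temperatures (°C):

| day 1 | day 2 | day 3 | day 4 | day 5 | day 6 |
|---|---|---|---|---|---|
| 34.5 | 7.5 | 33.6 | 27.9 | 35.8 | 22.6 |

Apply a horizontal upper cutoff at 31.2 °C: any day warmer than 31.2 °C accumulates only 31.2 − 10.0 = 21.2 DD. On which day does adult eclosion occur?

day 5

Daily DD above 10.0 °C (capped at 21.2): 21.2, 0.0, 21.2, 17.9, 21.2, 12.6.
Cumulative: 21.2, 21.2, 42.4, 60.3, 81.5, 94.1.
The total first reaches 80 DD on day 5.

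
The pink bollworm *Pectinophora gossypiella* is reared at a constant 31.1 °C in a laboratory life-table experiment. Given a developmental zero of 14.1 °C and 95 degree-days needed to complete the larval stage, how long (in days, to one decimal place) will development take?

Daily accumulation = 31.1 − 14.1 = 17.0 DD/day.
Duration = 95 / 17.0 = 5.588 ≈ 5.6 days.

5.6 days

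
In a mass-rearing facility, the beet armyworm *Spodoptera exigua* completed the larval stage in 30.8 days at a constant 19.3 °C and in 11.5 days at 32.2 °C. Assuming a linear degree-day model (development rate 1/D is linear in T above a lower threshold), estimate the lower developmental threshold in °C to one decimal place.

11.6 °C

Equal thermal constants: D₁(T₁ − T_b) = D₂(T₂ − T_b).
30.8·(19.3 − T_b) = 11.5·(32.2 − T_b)
T_b = (30.8·19.3 − 11.5·32.2) / (30.8 − 11.5) = 224.14 / 19.3 = 11.613 °C ≈ 11.6 °C.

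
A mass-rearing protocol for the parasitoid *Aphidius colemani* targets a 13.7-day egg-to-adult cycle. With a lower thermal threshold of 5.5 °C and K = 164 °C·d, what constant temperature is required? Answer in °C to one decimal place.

17.5 °C

Required daily accumulation = 164 / 13.7 = 11.971 DD/day.
T = T_base + 11.971 = 5.5 + 11.971 = 17.471 ≈ 17.5 °C.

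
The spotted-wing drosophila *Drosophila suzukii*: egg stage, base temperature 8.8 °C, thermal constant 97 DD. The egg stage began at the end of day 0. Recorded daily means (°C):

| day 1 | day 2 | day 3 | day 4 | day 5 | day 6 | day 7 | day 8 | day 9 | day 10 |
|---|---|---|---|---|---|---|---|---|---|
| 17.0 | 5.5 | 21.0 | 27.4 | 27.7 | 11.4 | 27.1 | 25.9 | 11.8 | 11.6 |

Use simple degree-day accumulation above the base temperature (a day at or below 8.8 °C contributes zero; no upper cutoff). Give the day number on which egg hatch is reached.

Daily DD above 8.8 °C: 8.2, 0.0, 12.2, 18.6, 18.9, 2.6, 18.3, 17.1, 3.0, 2.8.
Cumulative: 8.2, 8.2, 20.4, 39.0, 57.9, 60.5, 78.8, 95.9, 98.9, 101.7.
The total first reaches 97 DD on day 9.

day 9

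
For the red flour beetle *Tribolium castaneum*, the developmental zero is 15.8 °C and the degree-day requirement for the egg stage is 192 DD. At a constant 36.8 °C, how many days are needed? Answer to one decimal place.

9.1 days

Daily accumulation = 36.8 − 15.8 = 21.0 DD/day.
Duration = 192 / 21.0 = 9.143 ≈ 9.1 days.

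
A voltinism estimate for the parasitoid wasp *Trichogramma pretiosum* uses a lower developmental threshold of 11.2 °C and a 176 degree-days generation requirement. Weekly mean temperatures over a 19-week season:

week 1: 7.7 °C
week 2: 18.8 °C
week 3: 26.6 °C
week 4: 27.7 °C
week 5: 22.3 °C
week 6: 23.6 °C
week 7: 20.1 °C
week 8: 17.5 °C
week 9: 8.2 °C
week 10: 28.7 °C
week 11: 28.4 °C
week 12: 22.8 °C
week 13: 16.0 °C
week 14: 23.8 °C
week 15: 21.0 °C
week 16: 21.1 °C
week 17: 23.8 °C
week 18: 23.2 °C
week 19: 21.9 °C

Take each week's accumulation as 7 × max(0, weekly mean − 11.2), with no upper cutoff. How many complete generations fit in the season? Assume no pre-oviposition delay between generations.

7 generations

Weekly DD (7 × max(0, T̄ − 11.2)): 0.0, 53.2, 107.8, 115.5, 77.7, 86.8, 62.3, 44.1, 0.0, 122.5, 120.4, 81.2, 33.6, 88.2, 68.6, 69.3, 88.2, 84.0, 74.9.
Season total = 1378.3 DD.
Complete generations = ⌊1378.3 / 176⌋ = 7.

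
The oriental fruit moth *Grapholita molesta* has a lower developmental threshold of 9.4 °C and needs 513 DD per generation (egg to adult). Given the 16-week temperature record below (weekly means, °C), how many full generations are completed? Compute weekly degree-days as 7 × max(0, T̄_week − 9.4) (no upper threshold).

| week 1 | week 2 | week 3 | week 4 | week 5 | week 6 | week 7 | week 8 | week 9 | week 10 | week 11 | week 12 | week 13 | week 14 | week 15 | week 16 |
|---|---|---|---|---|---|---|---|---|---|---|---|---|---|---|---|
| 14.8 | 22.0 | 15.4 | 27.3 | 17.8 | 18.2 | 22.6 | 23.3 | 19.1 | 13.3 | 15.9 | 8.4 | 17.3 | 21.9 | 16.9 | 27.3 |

2 generations

Weekly DD (7 × max(0, T̄ − 9.4)): 37.8, 88.2, 42.0, 125.3, 58.8, 61.6, 92.4, 97.3, 67.9, 27.3, 45.5, 0.0, 55.3, 87.5, 52.5, 125.3.
Season total = 1064.7 DD.
Complete generations = ⌊1064.7 / 513⌋ = 2.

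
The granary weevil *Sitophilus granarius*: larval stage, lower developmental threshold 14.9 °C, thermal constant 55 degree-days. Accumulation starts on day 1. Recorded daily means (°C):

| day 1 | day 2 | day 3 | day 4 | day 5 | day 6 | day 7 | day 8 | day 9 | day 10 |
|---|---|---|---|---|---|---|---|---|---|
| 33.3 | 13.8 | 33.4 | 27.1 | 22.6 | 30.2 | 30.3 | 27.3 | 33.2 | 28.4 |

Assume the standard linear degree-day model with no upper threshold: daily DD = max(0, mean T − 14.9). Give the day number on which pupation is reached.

day 5

Daily DD above 14.9 °C: 18.4, 0.0, 18.5, 12.2, 7.7, 15.3, 15.4, 12.4, 18.3, 13.5.
Cumulative: 18.4, 18.4, 36.9, 49.1, 56.8, 72.1, 87.5, 99.9, 118.2, 131.7.
The total first reaches 55 DD on day 5.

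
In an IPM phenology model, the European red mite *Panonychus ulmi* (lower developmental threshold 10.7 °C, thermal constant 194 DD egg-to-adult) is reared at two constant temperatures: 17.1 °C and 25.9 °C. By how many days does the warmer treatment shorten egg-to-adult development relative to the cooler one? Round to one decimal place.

At 17.1 °C: 194 / (17.1 − 10.7) = 194 / 6.4 = 30.312 d.
At 25.9 °C: 194 / (25.9 − 10.7) = 194 / 15.2 = 12.763 d.
Difference = |30.312 − 12.763| = 17.549 ≈ 17.5 days.

17.5 days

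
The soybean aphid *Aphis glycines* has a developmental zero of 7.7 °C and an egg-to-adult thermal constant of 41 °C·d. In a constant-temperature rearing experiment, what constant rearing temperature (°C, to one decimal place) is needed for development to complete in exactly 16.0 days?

Required daily accumulation = 41 / 16.0 = 2.562 DD/day.
T = T_base + 2.562 = 7.7 + 2.562 = 10.262 ≈ 10.3 °C.

10.3 °C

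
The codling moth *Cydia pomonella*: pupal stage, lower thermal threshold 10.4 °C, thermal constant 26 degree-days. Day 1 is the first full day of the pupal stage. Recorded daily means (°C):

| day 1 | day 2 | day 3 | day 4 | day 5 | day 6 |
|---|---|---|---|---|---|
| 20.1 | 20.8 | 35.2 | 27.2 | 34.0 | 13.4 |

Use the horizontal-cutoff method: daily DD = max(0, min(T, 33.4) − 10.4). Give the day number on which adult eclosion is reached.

Daily DD above 10.4 °C (capped at 23.0): 9.7, 10.4, 23.0, 16.8, 23.0, 3.0.
Cumulative: 9.7, 20.1, 43.1, 59.9, 82.9, 85.9.
The total first reaches 26 DD on day 3.

day 3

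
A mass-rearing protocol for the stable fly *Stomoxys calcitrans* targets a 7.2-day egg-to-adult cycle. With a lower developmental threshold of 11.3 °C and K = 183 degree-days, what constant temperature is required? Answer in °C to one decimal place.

36.7 °C

Required daily accumulation = 183 / 7.2 = 25.417 DD/day.
T = T_base + 25.417 = 11.3 + 25.417 = 36.717 ≈ 36.7 °C.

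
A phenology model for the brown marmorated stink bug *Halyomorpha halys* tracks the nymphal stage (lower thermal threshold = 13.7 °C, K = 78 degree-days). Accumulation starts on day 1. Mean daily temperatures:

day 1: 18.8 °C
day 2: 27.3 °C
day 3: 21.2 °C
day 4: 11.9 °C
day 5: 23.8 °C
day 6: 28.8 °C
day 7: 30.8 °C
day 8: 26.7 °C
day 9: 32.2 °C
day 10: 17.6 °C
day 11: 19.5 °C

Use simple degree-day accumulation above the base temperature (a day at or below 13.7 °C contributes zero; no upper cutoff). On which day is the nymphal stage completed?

Daily DD above 13.7 °C: 5.1, 13.6, 7.5, 0.0, 10.1, 15.1, 17.1, 13.0, 18.5, 3.9, 5.8.
Cumulative: 5.1, 18.7, 26.2, 26.2, 36.3, 51.4, 68.5, 81.5, 100.0, 103.9, 109.7.
The total first reaches 78 DD on day 8.

day 8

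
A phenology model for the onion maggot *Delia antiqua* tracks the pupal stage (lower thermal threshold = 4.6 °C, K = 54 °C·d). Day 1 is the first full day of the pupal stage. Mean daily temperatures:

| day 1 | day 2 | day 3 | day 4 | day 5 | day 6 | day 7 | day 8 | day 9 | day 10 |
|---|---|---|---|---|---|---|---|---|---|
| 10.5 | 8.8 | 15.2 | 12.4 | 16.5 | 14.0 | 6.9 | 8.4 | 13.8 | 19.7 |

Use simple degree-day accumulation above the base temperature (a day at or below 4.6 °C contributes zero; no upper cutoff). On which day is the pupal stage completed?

Daily DD above 4.6 °C: 5.9, 4.2, 10.6, 7.8, 11.9, 9.4, 2.3, 3.8, 9.2, 15.1.
Cumulative: 5.9, 10.1, 20.7, 28.5, 40.4, 49.8, 52.1, 55.9, 65.1, 80.2.
The total first reaches 54 DD on day 8.

day 8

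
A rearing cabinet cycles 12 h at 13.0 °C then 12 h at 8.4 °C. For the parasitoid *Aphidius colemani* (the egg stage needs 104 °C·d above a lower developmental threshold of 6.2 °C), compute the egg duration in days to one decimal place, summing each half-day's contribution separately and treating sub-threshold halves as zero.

Day half: max(0, 13.0 − 6.2) × 0.5 = 6.8 × 0.5 = 3.40 DD.
Night half: max(0, 8.4 − 6.2) × 0.5 = 2.2 × 0.5 = 1.10 DD.
Per 24 h: 4.50 DD/day.
Duration = 104 / 4.50 = 23.111 ≈ 23.1 days.

23.1 days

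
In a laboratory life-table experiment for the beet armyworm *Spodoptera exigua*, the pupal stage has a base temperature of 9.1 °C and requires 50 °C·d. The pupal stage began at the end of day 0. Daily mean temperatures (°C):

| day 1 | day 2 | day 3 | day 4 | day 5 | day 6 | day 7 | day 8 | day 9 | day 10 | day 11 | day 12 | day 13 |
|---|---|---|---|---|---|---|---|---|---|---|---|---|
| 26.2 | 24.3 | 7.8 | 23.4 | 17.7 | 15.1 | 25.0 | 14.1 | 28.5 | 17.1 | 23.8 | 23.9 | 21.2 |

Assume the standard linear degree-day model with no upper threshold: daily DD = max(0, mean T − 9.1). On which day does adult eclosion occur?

day 5

Daily DD above 9.1 °C: 17.1, 15.2, 0.0, 14.3, 8.6, 6.0, 15.9, 5.0, 19.4, 8.0, 14.7, 14.8, 12.1.
Cumulative: 17.1, 32.3, 32.3, 46.6, 55.2, 61.2, 77.1, 82.1, 101.5, 109.5, 124.2, 139.0, 151.1.
The total first reaches 50 DD on day 5.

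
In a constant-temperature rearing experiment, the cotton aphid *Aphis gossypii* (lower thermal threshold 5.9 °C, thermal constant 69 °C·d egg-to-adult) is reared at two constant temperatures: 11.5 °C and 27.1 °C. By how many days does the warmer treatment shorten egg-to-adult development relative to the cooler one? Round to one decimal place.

At 11.5 °C: 69 / (11.5 − 5.9) = 69 / 5.6 = 12.321 d.
At 27.1 °C: 69 / (27.1 − 5.9) = 69 / 21.2 = 3.255 d.
Difference = |12.321 − 3.255| = 9.067 ≈ 9.1 days.

9.1 days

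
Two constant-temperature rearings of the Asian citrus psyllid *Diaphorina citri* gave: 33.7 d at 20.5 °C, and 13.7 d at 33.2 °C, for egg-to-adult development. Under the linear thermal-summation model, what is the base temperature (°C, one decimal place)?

11.8 °C

Linear rate model ⇒ the product D·(T − T_b) is constant across temperatures.
33.7·(20.5 − T_b) = 13.7·(33.2 − T_b)
T_b = (33.7·20.5 − 13.7·33.2) / (33.7 − 13.7) = 236.01 / 20.0 = 11.800 °C ≈ 11.8 °C.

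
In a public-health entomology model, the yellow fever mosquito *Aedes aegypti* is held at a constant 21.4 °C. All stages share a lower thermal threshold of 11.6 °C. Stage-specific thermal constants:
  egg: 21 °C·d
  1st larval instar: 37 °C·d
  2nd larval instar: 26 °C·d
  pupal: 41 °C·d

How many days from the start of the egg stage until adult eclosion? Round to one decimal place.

12.8 days

Daily accumulation at 21.4 °C = 21.4 − 11.6 = 9.8 DD/day.
Total K = 21 + 37 + 26 + 41 = 125 DD.
Total duration = 125 / 9.8 = 12.755 ≈ 12.8 days.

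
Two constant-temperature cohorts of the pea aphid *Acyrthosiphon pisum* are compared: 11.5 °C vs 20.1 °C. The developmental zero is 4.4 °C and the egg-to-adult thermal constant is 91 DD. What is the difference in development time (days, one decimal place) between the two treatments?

At 11.5 °C: 91 / (11.5 − 4.4) = 91 / 7.1 = 12.817 d.
At 20.1 °C: 91 / (20.1 − 4.4) = 91 / 15.7 = 5.796 d.
Difference = |12.817 − 5.796| = 7.021 ≈ 7.0 days.

7.0 days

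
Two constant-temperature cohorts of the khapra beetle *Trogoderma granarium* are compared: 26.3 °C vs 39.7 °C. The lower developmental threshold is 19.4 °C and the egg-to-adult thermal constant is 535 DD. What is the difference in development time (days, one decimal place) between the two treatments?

At 26.3 °C: 535 / (26.3 − 19.4) = 535 / 6.9 = 77.536 d.
At 39.7 °C: 535 / (39.7 − 19.4) = 535 / 20.3 = 26.355 d.
Difference = |77.536 − 26.355| = 51.182 ≈ 51.2 days.

51.2 days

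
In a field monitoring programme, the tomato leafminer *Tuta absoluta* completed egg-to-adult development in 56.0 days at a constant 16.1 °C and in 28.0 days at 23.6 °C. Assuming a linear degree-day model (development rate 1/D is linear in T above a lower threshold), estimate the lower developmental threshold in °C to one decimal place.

8.6 °C

Equal thermal constants: D₁(T₁ − T_b) = D₂(T₂ − T_b).
56.0·(16.1 − T_b) = 28.0·(23.6 − T_b)
T_b = (56.0·16.1 − 28.0·23.6) / (56.0 − 28.0) = 240.80 / 28.0 = 8.600 °C ≈ 8.6 °C.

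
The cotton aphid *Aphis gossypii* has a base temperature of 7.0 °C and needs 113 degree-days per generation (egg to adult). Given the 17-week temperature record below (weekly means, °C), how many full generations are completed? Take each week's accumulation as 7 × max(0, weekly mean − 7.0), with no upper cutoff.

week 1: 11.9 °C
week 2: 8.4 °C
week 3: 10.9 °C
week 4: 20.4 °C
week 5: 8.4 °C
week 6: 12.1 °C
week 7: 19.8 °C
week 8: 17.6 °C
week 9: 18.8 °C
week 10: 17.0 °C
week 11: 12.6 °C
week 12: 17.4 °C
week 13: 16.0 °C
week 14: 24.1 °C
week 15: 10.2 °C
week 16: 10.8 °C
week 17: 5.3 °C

Weekly DD (7 × max(0, T̄ − 7.0)): 34.3, 9.8, 27.3, 93.8, 9.8, 35.7, 89.6, 74.2, 82.6, 70.0, 39.2, 72.8, 63.0, 119.7, 22.4, 26.6, 0.0.
Season total = 870.8 DD.
Complete generations = ⌊870.8 / 113⌋ = 7.

7 generations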